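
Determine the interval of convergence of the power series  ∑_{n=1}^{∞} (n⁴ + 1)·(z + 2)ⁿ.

Ratio test: |a_{n+1}/a_n| = ((n+1)⁴ + 1)/(n⁴ + 1) → 1 as n → ∞.
So the series converges when |z + 2| < 1 and diverges when |z + 2| > 1; R = 1.
Endpoint z = -1: the terms do not tend to 0, so the series diverges.
Endpoint z = -3: the terms do not tend to 0, so the series diverges.

(-3, -1)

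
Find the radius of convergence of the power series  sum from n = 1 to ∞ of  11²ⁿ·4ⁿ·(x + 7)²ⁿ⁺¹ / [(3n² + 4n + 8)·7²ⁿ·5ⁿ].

R = 7√5/22

The ratio of consecutive coefficients is [(3n² + 4n + 8)/(3(n+1)² + 4(n+1) + 8)] · 121·4/(49·5) → 484/245.
Successive powers of (x + 7) differ by 2, so the series converges when |x + 7|² · 484/245 < 1, i.e. |x + 7| < √(245/484). So R = 7√5/22.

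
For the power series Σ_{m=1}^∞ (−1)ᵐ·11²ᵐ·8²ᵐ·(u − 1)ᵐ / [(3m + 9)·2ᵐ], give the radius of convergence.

R = 1/3872

Apply the ratio test: |a_{m+1}| / |a_m| = [(3m + 9)/(3(m+1) + 9)] · 121·64/2, which tends to 3872 as m → ∞.
Convergence for |u − 1| · 3872 < 1, i.e. |u − 1| < 1/3872. So R = 1/3872.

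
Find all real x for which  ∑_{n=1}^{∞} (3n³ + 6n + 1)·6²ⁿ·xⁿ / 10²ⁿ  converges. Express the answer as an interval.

(-25/9, 25/9)

Apply the ratio test: |a_{n+1}| / |a_n| = [(3(n+1)³ + 6(n+1) + 1)/(3n³ + 6n + 1)] · 36/100, which tends to 9/25 as n → ∞.
Convergence for |x| · 9/25 < 1, i.e. |x| < 25/9. So R = 25/9.
Endpoint x = 25/9: the n-th term does not approach 0; divergence by the term test.
At x = -25/9: the terms have absolute value of order n³, which does not tend to 0, so the series diverges by the divergence test.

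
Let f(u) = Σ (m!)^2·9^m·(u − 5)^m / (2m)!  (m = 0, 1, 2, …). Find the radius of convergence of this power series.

R = 4/9

Ratio test: |a_{m+1}/a_m| = (m+1)²/[(2m+1)·(2m+2)] · 9 → 9/4 as m → ∞.
Hence the series converges for |u − 5| < 1/(9/4) = 4/9, so the radius of convergence is 4/9.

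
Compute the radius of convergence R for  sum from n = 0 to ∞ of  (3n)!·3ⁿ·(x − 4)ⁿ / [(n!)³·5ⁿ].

The ratio of consecutive coefficients is (3n+1)·(3n+2)·(3n+3)/(n+1)³ · 3/5 → 81/5.
Hence the series converges for |x − 4| < 1/(81/5) = 5/81, so the radius of convergence is 5/81.

R = 5/81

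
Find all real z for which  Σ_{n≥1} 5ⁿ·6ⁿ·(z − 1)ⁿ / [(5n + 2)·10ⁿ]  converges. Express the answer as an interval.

Ratio test: |a_{n+1}/a_n| = [(5n + 2)/(5(n+1) + 2)] · 5·6/10 → 3 as n → ∞.
The series converges when 3 · |z − 1| < 1, giving R = 1/3.
Check z = 4/3: the terms are asymptotic to a nonzero constant times 1/n, so the series diverges by limit comparison with Σ 1/n.
When z = 2/3, convergence follows from the alternating series test (terms decrease monotonically to 0).

[2/3, 4/3)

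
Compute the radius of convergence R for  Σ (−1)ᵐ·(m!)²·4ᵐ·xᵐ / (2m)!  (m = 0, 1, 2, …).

Apply the ratio test: |a_{m+1}| / |a_m| = (m+1)²/[(2m+1)·(2m+2)] · 4, which tends to 1 as m → ∞.
Hence R = 1.

R = 1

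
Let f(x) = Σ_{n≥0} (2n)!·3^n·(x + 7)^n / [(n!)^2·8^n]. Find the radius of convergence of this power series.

R = 2/3

Ratio test: |a_{n+1}/a_n| = (2n+1)·(2n+2)/(n+1)² · 3/8 → 3/2 as n → ∞.
Thus R = 1/(3/2) = 2/3.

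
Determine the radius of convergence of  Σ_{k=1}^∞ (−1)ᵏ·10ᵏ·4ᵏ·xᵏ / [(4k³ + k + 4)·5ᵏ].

Apply the ratio test: |a_{k+1}| / |a_k| = [(4k³ + k + 4)/(4(k+1)³ + (k+1) + 4)] · 10·4/5, which tends to 8 as k → ∞.
Convergence for |x| · 8 < 1, i.e. |x| < 1/8. So R = 1/8.

R = 1/8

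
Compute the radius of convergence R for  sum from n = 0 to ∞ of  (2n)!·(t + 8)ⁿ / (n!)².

By the ratio test, |a_{n+1}/a_n| = (2n+1)·(2n+2)/(n+1)² → 4.
Thus R = 1/(4) = 1/4.

R = 1/4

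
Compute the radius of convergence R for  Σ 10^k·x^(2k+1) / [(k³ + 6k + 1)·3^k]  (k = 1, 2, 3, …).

R = √30/10

Apply the ratio test: |a_{k+1}| / |a_k| = [(k³ + 6k + 1)/((k+1)³ + 6(k+1) + 1)] · 10/3, which tends to 10/3 as k → ∞.
Writing y = x², the series in y has radius 3/10, so |x| < √(3/10) and R = √30/10.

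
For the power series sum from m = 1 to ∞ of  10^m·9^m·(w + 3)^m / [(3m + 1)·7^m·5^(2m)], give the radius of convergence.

R = 35/18

Apply the ratio test: |a_{m+1}| / |a_m| = [(3m + 1)/(3(m+1) + 1)] · 10·9/(7·25), which tends to 18/35 as m → ∞.
Thus R = 1/(18/35) = 35/18.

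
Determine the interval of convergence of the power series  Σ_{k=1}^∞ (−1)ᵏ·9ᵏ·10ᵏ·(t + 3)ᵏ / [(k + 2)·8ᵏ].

By the ratio test, |a_{k+1}/a_k| = [(k + 2)/((k+1) + 2)] · 9·10/8 → 45/4.
Thus R = 1/(45/4) = 4/45.
Check t = -131/45: convergence follows from the alternating series test (terms decrease monotonically to 0).
Check t = -139/45: the terms behave like c/k; limit comparison with the harmonic series gives divergence.

(-139/45, -131/45]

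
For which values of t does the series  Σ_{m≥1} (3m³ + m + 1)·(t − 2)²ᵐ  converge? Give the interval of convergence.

(1, 3)

By the ratio test, |a_{m+1}/a_m| = (3(m+1)³ + (m+1) + 1)/(3m³ + m + 1) → 1.
Since the exponent of (t − 2) increases by 2 each term, convergence requires |t − 2|² < 1, hence R = 1.
Endpoint t = 3: the terms do not tend to 0, so the series diverges.
Endpoint t = 1: the terms have absolute value of order m³, which does not tend to 0, so the series diverges by the divergence test.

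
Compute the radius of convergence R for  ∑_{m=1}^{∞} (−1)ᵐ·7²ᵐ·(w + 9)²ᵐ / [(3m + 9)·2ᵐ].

By the ratio test, |a_{m+1}/a_m| = [(3m + 9)/(3(m+1) + 9)] · 49/2 → 49/2.
Writing y = (w + 9)², the series in y has radius 2/49, so |w + 9| < √(2/49) and R = √2/7.

R = √2/7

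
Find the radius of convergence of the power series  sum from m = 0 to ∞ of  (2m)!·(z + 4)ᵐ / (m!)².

By the ratio test, |a_{m+1}/a_m| = (2m+1)·(2m+2)/(m+1)² → 4.
Hence the series converges for |z + 4| < 1/(4) = 1/4, so the radius of convergence is 1/4.

R = 1/4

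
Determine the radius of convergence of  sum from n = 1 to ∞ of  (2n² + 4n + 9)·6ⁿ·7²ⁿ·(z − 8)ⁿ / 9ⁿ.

R = 3/98

Apply the ratio test: |a_{n+1}| / |a_n| = [(2(n+1)² + 4(n+1) + 9)/(2n² + 4n + 9)] · 6·49/9, which tends to 98/3 as n → ∞.
The series converges when 98/3 · |z − 8| < 1, giving R = 3/98.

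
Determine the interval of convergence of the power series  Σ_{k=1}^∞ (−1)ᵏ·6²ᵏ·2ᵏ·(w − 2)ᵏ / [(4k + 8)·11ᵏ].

Apply the ratio test: |a_{k+1}| / |a_k| = [(4k + 8)/(4(k+1) + 8)] · 36·2/11, which tends to 72/11 as k → ∞.
Convergence for |w − 2| · 72/11 < 1, i.e. |w − 2| < 11/72. So R = 11/72.
Check w = 155/72: an alternating series whose terms decrease to 0 in absolute value, so it converges by the Leibniz criterion.
When w = 133/72, comparison with the harmonic series Σ 1/k shows the series diverges.

(133/72, 155/72]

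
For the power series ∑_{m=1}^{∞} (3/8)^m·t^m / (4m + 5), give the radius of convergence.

R = 8/3

Ratio test: |a_{m+1}/a_m| = [(4m + 5)/(4(m+1) + 5)] · 3/8 → 3/8 as m → ∞.
Hence the series converges for |t| < 1/(3/8) = 8/3, so the radius of convergence is 8/3.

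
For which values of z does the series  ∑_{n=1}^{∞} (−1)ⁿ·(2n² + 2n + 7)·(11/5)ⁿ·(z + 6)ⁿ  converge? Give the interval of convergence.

(-71/11, -61/11)

Apply the ratio test: |a_{n+1}| / |a_n| = [(2(n+1)² + 2(n+1) + 7)/(2n² + 2n + 7)] · 11/5, which tends to 11/5 as n → ∞.
Convergence for |z + 6| · 11/5 < 1, i.e. |z + 6| < 5/11. So R = 5/11.
Check z = -61/11: the terms do not tend to 0, so the series diverges.
Endpoint z = -71/11: the terms have absolute value of order n², which does not tend to 0, so the series diverges by the divergence test.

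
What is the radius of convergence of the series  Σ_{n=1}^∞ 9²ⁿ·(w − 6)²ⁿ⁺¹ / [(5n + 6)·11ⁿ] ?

Apply the ratio test: |a_{n+1}| / |a_n| = [(5n + 6)/(5(n+1) + 6)] · 81/11, which tends to 81/11 as n → ∞.
Since the exponent of (w − 6) increases by 2 each term, convergence requires |w − 6|² < 11/81, hence R = √11/9.

R = √11/9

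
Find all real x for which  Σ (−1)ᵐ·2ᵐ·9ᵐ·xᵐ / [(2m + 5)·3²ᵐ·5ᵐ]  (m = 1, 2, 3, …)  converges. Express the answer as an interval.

(-5/2, 5/2]

Apply the ratio test: |a_{m+1}| / |a_m| = [(2m + 5)/(2(m+1) + 5)] · 2·9/(9·5), which tends to 2/5 as m → ∞.
Hence the series converges for |x| < 1/(2/5) = 5/2, so the radius of convergence is 5/2.
Endpoint x = 5/2: convergence follows from the alternating series test (terms decrease monotonically to 0).
Check x = -5/2: the terms behave like c/m; limit comparison with the harmonic series gives divergence.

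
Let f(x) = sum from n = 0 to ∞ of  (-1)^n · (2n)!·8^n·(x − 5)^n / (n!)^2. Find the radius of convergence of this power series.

The ratio of consecutive coefficients is (2n+1)·(2n+2)/(n+1)² · 8 → 32.
The series converges when 32 · |x − 5| < 1, giving R = 1/32.

R = 1/32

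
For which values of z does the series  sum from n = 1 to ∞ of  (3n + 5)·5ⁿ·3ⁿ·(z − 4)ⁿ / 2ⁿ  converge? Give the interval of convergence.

(58/15, 62/15)

Ratio test: |a_{n+1}/a_n| = [(3(n+1) + 5)/(3n + 5)] · 5·3/2 → 15/2 as n → ∞.
The series converges when 15/2 · |z − 4| < 1, giving R = 2/15.
When z = 62/15, the terms do not tend to 0, so the series diverges.
At z = 58/15: the terms have absolute value of order n, which does not tend to 0, so the series diverges by the divergence test.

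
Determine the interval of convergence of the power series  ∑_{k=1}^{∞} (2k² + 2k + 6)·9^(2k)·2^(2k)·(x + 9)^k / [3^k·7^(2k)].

By the ratio test, |a_{k+1}/a_k| = [(2(k+1)² + 2(k+1) + 6)/(2k² + 2k + 6)] · 81·4/(3·49) → 108/49.
The series converges when 108/49 · |x + 9| < 1, giving R = 49/108.
Endpoint x = -923/108: the terms have absolute value of order k², which does not tend to 0, so the series diverges by the divergence test.
Endpoint x = -1021/108: the terms have absolute value of order k², which does not tend to 0, so the series diverges by the divergence test.

(-1021/108, -923/108)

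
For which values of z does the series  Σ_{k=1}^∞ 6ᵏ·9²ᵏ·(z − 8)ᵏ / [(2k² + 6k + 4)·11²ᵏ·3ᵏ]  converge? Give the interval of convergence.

Apply the ratio test: |a_{k+1}| / |a_k| = [(2k² + 6k + 4)/(2(k+1)² + 6(k+1) + 4)] · 6·81/(121·3), which tends to 162/121 as k → ∞.
Thus R = 1/(162/121) = 121/162.
Endpoint z = 1417/162: the terms are on the order of 1/k², so the series converges absolutely by comparison with the p-series (p = 2 > 1).
Endpoint z = 1175/162: absolute convergence follows by limit comparison with Σ 1/k².

[1175/162, 1417/162]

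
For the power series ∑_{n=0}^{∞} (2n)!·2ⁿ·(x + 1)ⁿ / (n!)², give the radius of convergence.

R = 1/8

Apply the ratio test: |a_{n+1}| / |a_n| = (2n+1)·(2n+2)/(n+1)² · 2, which tends to 8 as n → ∞.
Hence the series converges for |x + 1| < 1/(8) = 1/8, so the radius of convergence is 1/8.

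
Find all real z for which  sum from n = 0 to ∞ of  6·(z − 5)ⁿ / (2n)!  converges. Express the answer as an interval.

(−∞, ∞)

The ratio of consecutive coefficients is 6/6 · 1/[(2n+1)·(2n+2)] → 0.
The ratio tends to 0 regardless of z, hence R = ∞.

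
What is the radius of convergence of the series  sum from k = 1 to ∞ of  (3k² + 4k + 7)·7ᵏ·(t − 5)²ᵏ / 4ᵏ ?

R = 2√7/7

By the ratio test, |a_{k+1}/a_k| = [(3(k+1)² + 4(k+1) + 7)/(3k² + 4k + 7)] · 7/4 → 7/4.
Successive powers of (t − 5) differ by 2, so the series converges when |t − 5|² · 7/4 < 1, i.e. |t − 5| < √(4/7). So R = 2√7/7.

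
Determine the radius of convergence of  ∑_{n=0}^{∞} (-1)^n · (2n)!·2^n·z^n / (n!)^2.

R = 1/8

The ratio of consecutive coefficients is (2n+1)·(2n+2)/(n+1)² · 2 → 8.
Hence the series converges for |z| < 1/(8) = 1/8, so the radius of convergence is 1/8.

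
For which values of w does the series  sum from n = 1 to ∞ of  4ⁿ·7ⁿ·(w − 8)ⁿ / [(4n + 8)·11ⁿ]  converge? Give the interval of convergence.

[213/28, 235/28)

Ratio test: |a_{n+1}/a_n| = [(4n + 8)/(4(n+1) + 8)] · 4·7/11 → 28/11 as n → ∞.
Convergence for |w − 8| · 28/11 < 1, i.e. |w − 8| < 11/28. So R = 11/28.
Check w = 235/28: the terms behave like c/n; limit comparison with the harmonic series gives divergence.
Endpoint w = 213/28: an alternating series whose terms decrease to 0 in absolute value, so it converges by the Leibniz criterion.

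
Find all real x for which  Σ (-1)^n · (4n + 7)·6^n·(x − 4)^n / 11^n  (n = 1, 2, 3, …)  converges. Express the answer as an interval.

Ratio test: |a_{n+1}/a_n| = [(4(n+1) + 7)/(4n + 7)] · 6/11 → 6/11 as n → ∞.
Hence the series converges for |x − 4| < 1/(6/11) = 11/6, so the radius of convergence is 11/6.
Endpoint x = 35/6: the terms have absolute value of order n, which does not tend to 0, so the series diverges by the divergence test.
Endpoint x = 13/6: the terms have absolute value of order n, which does not tend to 0, so the series diverges by the divergence test.

(13/6, 35/6)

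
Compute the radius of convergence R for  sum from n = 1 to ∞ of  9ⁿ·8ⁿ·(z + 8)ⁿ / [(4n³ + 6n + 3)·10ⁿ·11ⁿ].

R = 55/36

Ratio test: |a_{n+1}/a_n| = [(4n³ + 6n + 3)/(4(n+1)³ + 6(n+1) + 3)] · 9·8/(10·11) → 36/55 as n → ∞.
Hence the series converges for |z + 8| < 1/(36/55) = 55/36, so the radius of convergence is 55/36.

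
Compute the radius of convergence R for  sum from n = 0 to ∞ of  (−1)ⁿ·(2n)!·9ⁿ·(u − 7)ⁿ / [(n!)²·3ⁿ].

R = 1/12

The ratio of consecutive coefficients is (2n+1)·(2n+2)/(n+1)² · 9/3 → 12.
Convergence for |u − 7| · 12 < 1, i.e. |u − 7| < 1/12. So R = 1/12.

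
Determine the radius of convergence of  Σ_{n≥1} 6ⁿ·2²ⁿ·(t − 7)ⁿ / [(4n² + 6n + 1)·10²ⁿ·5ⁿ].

R = 125/6

By the ratio test, |a_{n+1}/a_n| = [(4n² + 6n + 1)/(4(n+1)² + 6(n+1) + 1)] · 6·4/(100·5) → 6/125.
Thus R = 1/(6/125) = 125/6.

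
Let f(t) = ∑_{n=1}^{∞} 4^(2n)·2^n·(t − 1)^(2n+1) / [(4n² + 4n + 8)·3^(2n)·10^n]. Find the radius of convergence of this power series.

Apply the ratio test: |a_{n+1}| / |a_n| = [(4n² + 4n + 8)/(4(n+1)² + 4(n+1) + 8)] · 16·2/(9·10), which tends to 16/45 as n → ∞.
Since the exponent of (t − 1) increases by 2 each term, convergence requires |t − 1|² < 45/16, hence R = 3√5/4.

R = 3√5/4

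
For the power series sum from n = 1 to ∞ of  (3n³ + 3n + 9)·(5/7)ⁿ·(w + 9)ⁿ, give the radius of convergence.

Ratio test: |a_{n+1}/a_n| = [(3(n+1)³ + 3(n+1) + 9)/(3n³ + 3n + 9)] · 5/7 → 5/7 as n → ∞.
Thus R = 1/(5/7) = 7/5.

R = 7/5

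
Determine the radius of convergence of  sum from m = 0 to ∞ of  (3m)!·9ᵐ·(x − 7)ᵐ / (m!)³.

Apply the ratio test: |a_{m+1}| / |a_m| = (3m+1)·(3m+2)·(3m+3)/(m+1)³ · 9, which tends to 243 as m → ∞.
Hence the series converges for |x − 7| < 1/(243) = 1/243, so the radius of convergence is 1/243.

R = 1/243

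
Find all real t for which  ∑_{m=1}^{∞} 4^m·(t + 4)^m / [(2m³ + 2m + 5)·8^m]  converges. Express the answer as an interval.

[-6, -2]

Apply the ratio test: |a_{m+1}| / |a_m| = [(2m³ + 2m + 5)/(2(m+1)³ + 2(m+1) + 5)] · 4/8, which tends to 1/2 as m → ∞.
Convergence for |t + 4| · 1/2 < 1, i.e. |t + 4| < 2. So R = 2.
Check t = -2: absolute convergence follows by limit comparison with Σ 1/m³.
Check t = -6: the series is dominated by a constant times Σ 1/m³, which converges (p = 3 > 1).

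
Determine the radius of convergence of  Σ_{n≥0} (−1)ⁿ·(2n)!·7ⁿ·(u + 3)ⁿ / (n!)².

Ratio test: |a_{n+1}/a_n| = (2n+1)·(2n+2)/(n+1)² · 7 → 28 as n → ∞.
Convergence for |u + 3| · 28 < 1, i.e. |u + 3| < 1/28. So R = 1/28.

R = 1/28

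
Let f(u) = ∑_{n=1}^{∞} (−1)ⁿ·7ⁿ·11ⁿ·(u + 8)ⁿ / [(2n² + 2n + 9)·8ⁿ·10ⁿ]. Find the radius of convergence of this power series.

The ratio of consecutive coefficients is [(2n² + 2n + 9)/(2(n+1)² + 2(n+1) + 9)] · 7·11/(8·10) → 77/80.
Convergence for |u + 8| · 77/80 < 1, i.e. |u + 8| < 80/77. So R = 80/77.

R = 80/77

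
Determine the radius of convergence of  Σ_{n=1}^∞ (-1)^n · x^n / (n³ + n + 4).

Ratio test: |a_{n+1}/a_n| = (n³ + n + 4)/((n+1)³ + (n+1) + 4) → 1 as n → ∞.
Hence R = 1.

R = 1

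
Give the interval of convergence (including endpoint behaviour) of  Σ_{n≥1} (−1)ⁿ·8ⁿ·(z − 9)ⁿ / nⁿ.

Applying the root test, |a_n|^(1/n) = 8/n → 0.
Since the n-th root of |a_n| tends to 0, the series converges for all real z; R = ∞.

(−∞, ∞)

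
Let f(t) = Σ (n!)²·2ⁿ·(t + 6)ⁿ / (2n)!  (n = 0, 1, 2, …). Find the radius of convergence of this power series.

R = 2

Apply the ratio test: |a_{n+1}| / |a_n| = (n+1)²/[(2n+1)·(2n+2)] · 2, which tends to 1/2 as n → ∞.
Thus R = 1/(1/2) = 2.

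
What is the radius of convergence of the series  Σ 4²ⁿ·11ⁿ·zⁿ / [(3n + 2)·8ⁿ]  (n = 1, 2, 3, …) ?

Apply the ratio test: |a_{n+1}| / |a_n| = [(3n + 2)/(3(n+1) + 2)] · 16·11/8, which tends to 22 as n → ∞.
The series converges when 22 · |z| < 1, giving R = 1/22.

R = 1/22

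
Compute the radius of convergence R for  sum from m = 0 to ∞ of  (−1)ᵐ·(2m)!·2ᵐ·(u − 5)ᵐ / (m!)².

Ratio test: |a_{m+1}/a_m| = (2m+1)·(2m+2)/(m+1)² · 2 → 8 as m → ∞.
Thus R = 1/(8) = 1/8.

R = 1/8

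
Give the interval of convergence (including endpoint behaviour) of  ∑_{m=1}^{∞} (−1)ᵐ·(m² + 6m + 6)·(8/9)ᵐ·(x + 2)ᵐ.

(-25/8, -7/8)

Ratio test: |a_{m+1}/a_m| = [((m+1)² + 6(m+1) + 6)/(m² + 6m + 6)] · 8/9 → 8/9 as m → ∞.
Convergence for |x + 2| · 8/9 < 1, i.e. |x + 2| < 9/8. So R = 9/8.
At x = -7/8: the terms have absolute value of order m², which does not tend to 0, so the series diverges by the divergence test.
Endpoint x = -25/8: the terms do not tend to 0, so the series diverges.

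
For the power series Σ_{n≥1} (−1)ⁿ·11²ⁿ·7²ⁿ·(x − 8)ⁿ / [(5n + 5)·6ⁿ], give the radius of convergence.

Ratio test: |a_{n+1}/a_n| = [(5n + 5)/(5(n+1) + 5)] · 121·49/6 → 5929/6 as n → ∞.
Convergence for |x − 8| · 5929/6 < 1, i.e. |x − 8| < 6/5929. So R = 6/5929.

R = 6/5929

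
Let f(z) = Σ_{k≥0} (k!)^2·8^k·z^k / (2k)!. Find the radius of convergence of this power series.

R = 1/2

By the ratio test, |a_{k+1}/a_k| = (k+1)²/[(2k+1)·(2k+2)] · 8 → 2.
The series converges when 2 · |z| < 1, giving R = 1/2.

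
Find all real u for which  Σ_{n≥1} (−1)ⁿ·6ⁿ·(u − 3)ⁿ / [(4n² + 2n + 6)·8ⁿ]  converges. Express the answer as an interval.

[5/3, 13/3]

By the ratio test, |a_{n+1}/a_n| = [(4n² + 2n + 6)/(4(n+1)² + 2(n+1) + 6)] · 6/8 → 3/4.
Thus R = 1/(3/4) = 4/3.
When u = 13/3, the terms are on the order of 1/n², so the series converges absolutely by comparison with the p-series (p = 2 > 1).
Endpoint u = 5/3: the series is dominated by a constant times Σ 1/n², which converges (p = 2 > 1).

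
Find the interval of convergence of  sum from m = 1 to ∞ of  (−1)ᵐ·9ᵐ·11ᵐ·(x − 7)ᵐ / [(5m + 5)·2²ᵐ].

The ratio of consecutive coefficients is [(5m + 5)/(5(m+1) + 5)] · 9·11/4 → 99/4.
Hence the series converges for |x − 7| < 1/(99/4) = 4/99, so the radius of convergence is 4/99.
At x = 697/99: an alternating series whose terms decrease to 0 in absolute value, so it converges by the Leibniz criterion.
At x = 689/99: the terms behave like c/m; limit comparison with the harmonic series gives divergence.

(689/99, 697/99]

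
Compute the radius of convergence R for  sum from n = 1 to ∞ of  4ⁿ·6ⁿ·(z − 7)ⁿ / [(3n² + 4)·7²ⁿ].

R = 49/24

By the ratio test, |a_{n+1}/a_n| = [(3n² + 4)/(3(n+1)² + 4)] · 4·6/49 → 24/49.
Hence the series converges for |z − 7| < 1/(24/49) = 49/24, so the radius of convergence is 49/24.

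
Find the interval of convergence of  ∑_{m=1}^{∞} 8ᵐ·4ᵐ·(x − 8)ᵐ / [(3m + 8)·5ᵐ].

[251/32, 261/32)

By the ratio test, |a_{m+1}/a_m| = [(3m + 8)/(3(m+1) + 8)] · 8·4/5 → 32/5.
The series converges when 32/5 · |x − 8| < 1, giving R = 5/32.
At x = 261/32: the terms are asymptotic to a nonzero constant times 1/m, so the series diverges by limit comparison with Σ 1/m.
At x = 251/32: convergence follows from the alternating series test (terms decrease monotonically to 0).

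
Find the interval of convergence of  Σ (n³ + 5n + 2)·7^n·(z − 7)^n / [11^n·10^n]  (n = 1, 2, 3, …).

The ratio of consecutive coefficients is [((n+1)³ + 5(n+1) + 2)/(n³ + 5n + 2)] · 7/(11·10) → 7/110.
Thus R = 1/(7/110) = 110/7.
Endpoint z = 159/7: the n-th term does not approach 0; divergence by the term test.
Check z = -61/7: the terms have absolute value of order n³, which does not tend to 0, so the series diverges by the divergence test.

(-61/7, 159/7)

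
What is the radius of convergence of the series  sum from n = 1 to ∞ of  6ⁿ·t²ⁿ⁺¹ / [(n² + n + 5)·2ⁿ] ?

R = √3/3

Apply the ratio test: |a_{n+1}| / |a_n| = [(n² + n + 5)/((n+1)² + (n+1) + 5)] · 6/2, which tends to 3 as n → ∞.
Writing y = t², the series in y has radius 1/3, so |t| < √(1/3) and R = √3/3.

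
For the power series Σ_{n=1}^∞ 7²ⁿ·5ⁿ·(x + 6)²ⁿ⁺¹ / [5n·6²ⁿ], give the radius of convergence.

R = 6√5/35

Apply the ratio test: |a_{n+1}| / |a_n| = [5n/5(n+1)] · 49·5/36, which tends to 245/36 as n → ∞.
Successive powers of (x + 6) differ by 2, so the series converges when |x + 6|² · 245/36 < 1, i.e. |x + 6| < √(36/245). So R = 6√5/35.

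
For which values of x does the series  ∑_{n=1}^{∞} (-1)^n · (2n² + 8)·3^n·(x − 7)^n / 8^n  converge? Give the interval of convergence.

(13/3, 29/3)

Ratio test: |a_{n+1}/a_n| = [(2(n+1)² + 8)/(2n² + 8)] · 3/8 → 3/8 as n → ∞.
The series converges when 3/8 · |x − 7| < 1, giving R = 8/3.
Check x = 29/3: the n-th term does not approach 0; divergence by the term test.
At x = 13/3: the terms do not tend to 0, so the series diverges.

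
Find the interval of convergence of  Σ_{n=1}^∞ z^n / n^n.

(−∞, ∞)

By the Cauchy root test, |a_n|^(1/n) = 1/n → 0.
Since the n-th root of |a_n| tends to 0, the series converges for all real z; R = ∞.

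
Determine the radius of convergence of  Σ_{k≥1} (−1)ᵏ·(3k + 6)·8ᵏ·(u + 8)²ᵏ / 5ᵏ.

Apply the ratio test: |a_{k+1}| / |a_k| = [(3(k+1) + 6)/(3k + 6)] · 8/5, which tends to 8/5 as k → ∞.
Successive powers of (u + 8) differ by 2, so the series converges when |u + 8|² · 8/5 < 1, i.e. |u + 8| < √(5/8). So R = √10/4.

R = √10/4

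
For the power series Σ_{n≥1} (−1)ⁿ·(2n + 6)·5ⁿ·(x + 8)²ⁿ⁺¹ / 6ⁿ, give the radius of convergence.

R = √30/5

Ratio test: |a_{n+1}/a_n| = [(2(n+1) + 6)/(2n + 6)] · 5/6 → 5/6 as n → ∞.
Successive powers of (x + 8) differ by 2, so the series converges when |x + 8|² · 5/6 < 1, i.e. |x + 8| < √(6/5). So R = √30/5.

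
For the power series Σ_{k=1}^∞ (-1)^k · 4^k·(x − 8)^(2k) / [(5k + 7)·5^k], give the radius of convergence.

Ratio test: |a_{k+1}/a_k| = [(5k + 7)/(5(k+1) + 7)] · 4/5 → 4/5 as k → ∞.
Writing y = (x − 8)², the series in y has radius 5/4, so |x − 8| < √(5/4) and R = √5/2.

R = √5/2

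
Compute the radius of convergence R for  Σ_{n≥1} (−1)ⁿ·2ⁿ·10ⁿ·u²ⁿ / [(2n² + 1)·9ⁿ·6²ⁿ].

Ratio test: |a_{n+1}/a_n| = [(2n² + 1)/(2(n+1)² + 1)] · 2·10/(9·36) → 5/81 as n → ∞.
Since the exponent of u increases by 2 each term, convergence requires |u|² < 81/5, hence R = 9√5/5.

R = 9√5/5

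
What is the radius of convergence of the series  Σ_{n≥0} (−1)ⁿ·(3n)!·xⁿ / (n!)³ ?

Apply the ratio test: |a_{n+1}| / |a_n| = (3n+1)·(3n+2)·(3n+3)/(n+1)³, which tends to 27 as n → ∞.
Hence the series converges for |x| < 1/(27) = 1/27, so the radius of convergence is 1/27.

R = 1/27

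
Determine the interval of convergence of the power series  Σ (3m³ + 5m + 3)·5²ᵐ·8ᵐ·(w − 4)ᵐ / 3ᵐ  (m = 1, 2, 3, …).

(797/200, 803/200)

Apply the ratio test: |a_{m+1}| / |a_m| = [(3(m+1)³ + 5(m+1) + 3)/(3m³ + 5m + 3)] · 25·8/3, which tends to 200/3 as m → ∞.
Hence the series converges for |w − 4| < 1/(200/3) = 3/200, so the radius of convergence is 3/200.
When w = 803/200, the terms have absolute value of order m³, which does not tend to 0, so the series diverges by the divergence test.
At w = 797/200: the terms do not tend to 0, so the series diverges.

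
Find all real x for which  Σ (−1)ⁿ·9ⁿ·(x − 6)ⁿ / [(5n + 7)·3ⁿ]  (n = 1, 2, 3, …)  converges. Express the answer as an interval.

(17/3, 19/3]

The ratio of consecutive coefficients is [(5n + 7)/(5(n+1) + 7)] · 9/3 → 3.
Thus R = 1/(3) = 1/3.
Check x = 19/3: the terms alternate in sign and decrease monotonically to 0 in absolute value (size ~ c/n), so the alternating series test gives convergence.
Endpoint x = 17/3: the terms are asymptotic to a nonzero constant times 1/n, so the series diverges by limit comparison with Σ 1/n.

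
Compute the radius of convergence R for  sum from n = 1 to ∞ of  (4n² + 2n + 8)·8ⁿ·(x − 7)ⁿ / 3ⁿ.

Apply the ratio test: |a_{n+1}| / |a_n| = [(4(n+1)² + 2(n+1) + 8)/(4n² + 2n + 8)] · 8/3, which tends to 8/3 as n → ∞.
Thus R = 1/(8/3) = 3/8.

R = 3/8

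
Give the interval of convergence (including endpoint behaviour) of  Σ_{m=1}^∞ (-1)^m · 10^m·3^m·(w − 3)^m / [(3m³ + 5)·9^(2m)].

The ratio of consecutive coefficients is [(3m³ + 5)/(3(m+1)³ + 5)] · 10·3/81 → 10/27.
Hence the series converges for |w − 3| < 1/(10/27) = 27/10, so the radius of convergence is 27/10.
Endpoint w = 57/10: the terms are on the order of 1/m³, so the series converges absolutely by comparison with the p-series (p = 3 > 1).
Check w = 3/10: absolute convergence follows by limit comparison with Σ 1/m³.

[3/10, 57/10]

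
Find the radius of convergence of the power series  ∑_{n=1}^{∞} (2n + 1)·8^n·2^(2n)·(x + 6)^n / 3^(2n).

The ratio of consecutive coefficients is [(2(n+1) + 1)/(2n + 1)] · 8·4/9 → 32/9.
The series converges when 32/9 · |x + 6| < 1, giving R = 9/32.

R = 9/32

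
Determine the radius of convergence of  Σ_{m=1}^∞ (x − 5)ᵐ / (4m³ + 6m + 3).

Apply the ratio test: |a_{m+1}| / |a_m| = (4m³ + 6m + 3)/(4(m+1)³ + 6(m+1) + 3), which tends to 1 as m → ∞.
Convergence for |x − 5| < 1, so R = 1.

R = 1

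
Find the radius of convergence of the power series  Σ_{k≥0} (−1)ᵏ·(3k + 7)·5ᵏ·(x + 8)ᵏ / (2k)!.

R = ∞

Ratio test: |a_{k+1}/a_k| = (3(k+1) + 7)/(3k + 7) · 5 · 1/[(2k+1)·(2k+2)] → 0 as k → ∞.
The limit is 0, so the series converges for all x; R = ∞.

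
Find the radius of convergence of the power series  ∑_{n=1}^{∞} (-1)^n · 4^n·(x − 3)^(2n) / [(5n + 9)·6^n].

R = √6/2

The ratio of consecutive coefficients is [(5n + 9)/(5(n+1) + 9)] · 4/6 → 2/3.
Since the exponent of (x − 3) increases by 2 each term, convergence requires |x − 3|² < 3/2, hence R = √6/2.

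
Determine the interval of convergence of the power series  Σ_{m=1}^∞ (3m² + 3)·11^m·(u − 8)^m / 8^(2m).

Ratio test: |a_{m+1}/a_m| = [(3(m+1)² + 3)/(3m² + 3)] · 11/64 → 11/64 as m → ∞.
Thus R = 1/(11/64) = 64/11.
At u = 152/11: the terms have absolute value of order m², which does not tend to 0, so the series diverges by the divergence test.
When u = 24/11, the terms have absolute value of order m², which does not tend to 0, so the series diverges by the divergence test.

(24/11, 152/11)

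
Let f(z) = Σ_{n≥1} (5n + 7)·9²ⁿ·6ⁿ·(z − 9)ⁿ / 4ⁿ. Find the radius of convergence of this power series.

The ratio of consecutive coefficients is [(5(n+1) + 7)/(5n + 7)] · 81·6/4 → 243/2.
Convergence for |z − 9| · 243/2 < 1, i.e. |z − 9| < 2/243. So R = 2/243.

R = 2/243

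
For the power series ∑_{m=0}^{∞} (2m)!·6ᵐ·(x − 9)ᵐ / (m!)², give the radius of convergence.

Apply the ratio test: |a_{m+1}| / |a_m| = (2m+1)·(2m+2)/(m+1)² · 6, which tends to 24 as m → ∞.
Hence the series converges for |x − 9| < 1/(24) = 1/24, so the radius of convergence is 1/24.

R = 1/24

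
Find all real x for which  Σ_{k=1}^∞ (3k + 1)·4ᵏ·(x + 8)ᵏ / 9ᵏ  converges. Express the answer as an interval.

(-41/4, -23/4)

Apply the ratio test: |a_{k+1}| / |a_k| = [(3(k+1) + 1)/(3k + 1)] · 4/9, which tends to 4/9 as k → ∞.
Thus R = 1/(4/9) = 9/4.
Check x = -23/4: the terms have absolute value of order k, which does not tend to 0, so the series diverges by the divergence test.
Check x = -41/4: the terms do not tend to 0, so the series diverges.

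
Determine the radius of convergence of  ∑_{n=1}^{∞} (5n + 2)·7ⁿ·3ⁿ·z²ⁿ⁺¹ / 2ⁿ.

R = √42/21

By the ratio test, |a_{n+1}/a_n| = [(5(n+1) + 2)/(5n + 2)] · 7·3/2 → 21/2.
Writing y = z², the series in y has radius 2/21, so |z| < √(2/21) and R = √42/21.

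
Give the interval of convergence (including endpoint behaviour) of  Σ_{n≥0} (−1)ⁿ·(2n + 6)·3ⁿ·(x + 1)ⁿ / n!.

Ratio test: |a_{n+1}/a_n| = (2(n+1) + 6)/(2n + 6) · 3 · 1/(n+1) → 0 as n → ∞.
The limit is 0, so the series converges for all x; R = ∞.

(−∞, ∞)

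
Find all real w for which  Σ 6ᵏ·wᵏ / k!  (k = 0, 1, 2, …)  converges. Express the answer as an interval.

(−∞, ∞)

By the ratio test, |a_{k+1}/a_k| = 6 · 1/(k+1) → 0.
The limit is 0, so the series converges for all w; R = ∞.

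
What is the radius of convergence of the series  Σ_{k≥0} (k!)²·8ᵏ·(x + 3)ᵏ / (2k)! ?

Apply the ratio test: |a_{k+1}| / |a_k| = (k+1)²/[(2k+1)·(2k+2)] · 8, which tends to 2 as k → ∞.
Convergence for |x + 3| · 2 < 1, i.e. |x + 3| < 1/2. So R = 1/2.

R = 1/2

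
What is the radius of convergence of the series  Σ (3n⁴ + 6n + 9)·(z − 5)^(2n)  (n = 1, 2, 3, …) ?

The ratio of consecutive coefficients is (3(n+1)⁴ + 6(n+1) + 9)/(3n⁴ + 6n + 9) → 1.
Writing y = (z − 5)², the series in y has radius 1, so |z − 5| < √(1) = 1 and R = 1.

R = 1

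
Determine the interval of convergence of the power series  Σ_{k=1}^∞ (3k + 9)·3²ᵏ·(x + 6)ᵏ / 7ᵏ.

Ratio test: |a_{k+1}/a_k| = [(3(k+1) + 9)/(3k + 9)] · 9/7 → 9/7 as k → ∞.
Hence the series converges for |x + 6| < 1/(9/7) = 7/9, so the radius of convergence is 7/9.
When x = -47/9, the terms do not tend to 0, so the series diverges.
Endpoint x = -61/9: the k-th term does not approach 0; divergence by the term test.

(-61/9, -47/9)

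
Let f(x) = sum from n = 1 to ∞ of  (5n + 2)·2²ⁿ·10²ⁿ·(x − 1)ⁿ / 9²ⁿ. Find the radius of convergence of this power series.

By the ratio test, |a_{n+1}/a_n| = [(5(n+1) + 2)/(5n + 2)] · 4·100/81 → 400/81.
Thus R = 1/(400/81) = 81/400.

R = 81/400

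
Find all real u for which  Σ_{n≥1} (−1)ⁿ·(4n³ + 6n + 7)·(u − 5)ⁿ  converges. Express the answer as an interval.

(4, 6)

Apply the ratio test: |a_{n+1}| / |a_n| = (4(n+1)³ + 6(n+1) + 7)/(4n³ + 6n + 7), which tends to 1 as n → ∞.
Hence R = 1.
At u = 6: the terms have absolute value of order n³, which does not tend to 0, so the series diverges by the divergence test.
When u = 4, the terms have absolute value of order n³, which does not tend to 0, so the series diverges by the divergence test.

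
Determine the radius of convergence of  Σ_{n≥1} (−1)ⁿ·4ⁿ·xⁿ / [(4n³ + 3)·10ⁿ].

The ratio of consecutive coefficients is [(4n³ + 3)/(4(n+1)³ + 3)] · 4/10 → 2/5.
Convergence for |x| · 2/5 < 1, i.e. |x| < 5/2. So R = 5/2.

R = 5/2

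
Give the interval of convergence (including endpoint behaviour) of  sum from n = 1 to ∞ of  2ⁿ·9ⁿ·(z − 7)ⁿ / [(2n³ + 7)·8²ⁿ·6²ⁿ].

[-121, 135]

The ratio of consecutive coefficients is [(2n³ + 7)/(2(n+1)³ + 7)] · 2·9/(64·36) → 1/128.
Hence the series converges for |z − 7| < 1/(1/128) = 128, so the radius of convergence is 128.
Endpoint z = 135: the terms are on the order of 1/n³, so the series converges absolutely by comparison with the p-series (p = 3 > 1).
Endpoint z = -121: the series is dominated by a constant times Σ 1/n³, which converges (p = 3 > 1).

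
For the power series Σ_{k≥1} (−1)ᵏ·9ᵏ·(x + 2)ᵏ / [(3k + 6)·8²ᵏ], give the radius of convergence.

The ratio of consecutive coefficients is [(3k + 6)/(3(k+1) + 6)] · 9/64 → 9/64.
The series converges when 9/64 · |x + 2| < 1, giving R = 64/9.

R = 64/9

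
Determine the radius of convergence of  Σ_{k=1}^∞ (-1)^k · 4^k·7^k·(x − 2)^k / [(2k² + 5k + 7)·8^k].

Ratio test: |a_{k+1}/a_k| = [(2k² + 5k + 7)/(2(k+1)² + 5(k+1) + 7)] · 4·7/8 → 7/2 as k → ∞.
Hence the series converges for |x − 2| < 1/(7/2) = 2/7, so the radius of convergence is 2/7.

R = 2/7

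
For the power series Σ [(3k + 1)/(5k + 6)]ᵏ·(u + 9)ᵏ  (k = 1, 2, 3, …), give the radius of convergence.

R = 5/3

By the Cauchy root test, |a_k|^(1/k) = (3k + 1)/(5k + 6) → 3/5.
Hence the series converges for |u + 9| < 1/(3/5) = 5/3, so the radius of convergence is 5/3.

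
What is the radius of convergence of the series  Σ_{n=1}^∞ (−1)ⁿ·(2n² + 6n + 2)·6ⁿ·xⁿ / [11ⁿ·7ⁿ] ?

Apply the ratio test: |a_{n+1}| / |a_n| = [(2(n+1)² + 6(n+1) + 2)/(2n² + 6n + 2)] · 6/(11·7), which tends to 6/77 as n → ∞.
Convergence for |x| · 6/77 < 1, i.e. |x| < 77/6. So R = 77/6.

R = 77/6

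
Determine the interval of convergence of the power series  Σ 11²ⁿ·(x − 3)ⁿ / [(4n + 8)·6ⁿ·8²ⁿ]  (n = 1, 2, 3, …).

By the ratio test, |a_{n+1}/a_n| = [(4n + 8)/(4(n+1) + 8)] · 121/(6·64) → 121/384.
Hence the series converges for |x − 3| < 1/(121/384) = 384/121, so the radius of convergence is 384/121.
At x = 747/121: the terms behave like c/n; limit comparison with the harmonic series gives divergence.
When x = -21/121, an alternating series whose terms decrease to 0 in absolute value, so it converges by the Leibniz criterion.

[-21/121, 747/121)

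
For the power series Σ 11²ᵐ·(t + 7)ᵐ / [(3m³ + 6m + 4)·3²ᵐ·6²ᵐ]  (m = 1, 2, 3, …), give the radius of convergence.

Apply the ratio test: |a_{m+1}| / |a_m| = [(3m³ + 6m + 4)/(3(m+1)³ + 6(m+1) + 4)] · 121/(9·36), which tends to 121/324 as m → ∞.
The series converges when 121/324 · |t + 7| < 1, giving R = 324/121.

R = 324/121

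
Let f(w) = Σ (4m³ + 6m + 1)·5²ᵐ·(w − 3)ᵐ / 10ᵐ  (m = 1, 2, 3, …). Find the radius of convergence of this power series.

R = 2/5

By the ratio test, |a_{m+1}/a_m| = [(4(m+1)³ + 6(m+1) + 1)/(4m³ + 6m + 1)] · 25/10 → 5/2.
Hence the series converges for |w − 3| < 1/(5/2) = 2/5, so the radius of convergence is 2/5.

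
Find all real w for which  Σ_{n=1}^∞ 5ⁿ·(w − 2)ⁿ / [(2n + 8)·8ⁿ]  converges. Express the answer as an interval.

Ratio test: |a_{n+1}/a_n| = [(2n + 8)/(2(n+1) + 8)] · 5/8 → 5/8 as n → ∞.
Convergence for |w − 2| · 5/8 < 1, i.e. |w − 2| < 8/5. So R = 8/5.
When w = 18/5, comparison with the harmonic series Σ 1/n shows the series diverges.
Endpoint w = 2/5: convergence follows from the alternating series test (terms decrease monotonically to 0).

[2/5, 18/5)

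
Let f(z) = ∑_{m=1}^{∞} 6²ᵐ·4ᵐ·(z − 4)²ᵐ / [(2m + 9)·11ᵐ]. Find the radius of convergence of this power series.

The ratio of consecutive coefficients is [(2m + 9)/(2(m+1) + 9)] · 36·4/11 → 144/11.
Writing y = (z − 4)², the series in y has radius 11/144, so |z − 4| < √(11/144) and R = √11/12.

R = √11/12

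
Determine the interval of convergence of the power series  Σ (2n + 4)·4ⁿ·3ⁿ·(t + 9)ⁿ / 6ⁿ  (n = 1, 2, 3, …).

(-19/2, -17/2)

The ratio of consecutive coefficients is [(2(n+1) + 4)/(2n + 4)] · 4·3/6 → 2.
Hence the series converges for |t + 9| < 1/(2) = 1/2, so the radius of convergence is 1/2.
When t = -17/2, the terms have absolute value of order n, which does not tend to 0, so the series diverges by the divergence test.
When t = -19/2, the terms have absolute value of order n, which does not tend to 0, so the series diverges by the divergence test.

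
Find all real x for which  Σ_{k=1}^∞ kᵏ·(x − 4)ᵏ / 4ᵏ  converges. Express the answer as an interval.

{4}

By the Cauchy root test, |a_k|^(1/k) = k/4 → ∞.
Since the k-th root of |a_k| is unbounded, the series converges only at x = 4; R = 0.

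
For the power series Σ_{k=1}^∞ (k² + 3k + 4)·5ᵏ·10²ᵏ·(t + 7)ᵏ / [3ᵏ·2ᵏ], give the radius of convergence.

R = 3/250

The ratio of consecutive coefficients is [((k+1)² + 3(k+1) + 4)/(k² + 3k + 4)] · 5·100/(3·2) → 250/3.
Hence the series converges for |t + 7| < 1/(250/3) = 3/250, so the radius of convergence is 3/250.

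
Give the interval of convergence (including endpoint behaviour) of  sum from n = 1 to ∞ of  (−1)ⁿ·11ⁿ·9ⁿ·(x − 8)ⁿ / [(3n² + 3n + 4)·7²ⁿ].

Ratio test: |a_{n+1}/a_n| = [(3n² + 3n + 4)/(3(n+1)² + 3(n+1) + 4)] · 11·9/49 → 99/49 as n → ∞.
Thus R = 1/(99/49) = 49/99.
Check x = 841/99: the series is dominated by a constant times Σ 1/n², which converges (p = 2 > 1).
When x = 743/99, the series is dominated by a constant times Σ 1/n², which converges (p = 2 > 1).

[743/99, 841/99]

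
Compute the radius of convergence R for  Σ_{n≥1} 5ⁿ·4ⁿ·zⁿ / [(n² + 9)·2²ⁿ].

By the ratio test, |a_{n+1}/a_n| = [(n² + 9)/((n+1)² + 9)] · 5·4/4 → 5.
Convergence for |z| · 5 < 1, i.e. |z| < 1/5. So R = 1/5.

R = 1/5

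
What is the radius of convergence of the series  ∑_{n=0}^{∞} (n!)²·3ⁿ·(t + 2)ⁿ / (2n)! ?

R = 4/3

By the ratio test, |a_{n+1}/a_n| = (n+1)²/[(2n+1)·(2n+2)] · 3 → 3/4.
The series converges when 3/4 · |t + 2| < 1, giving R = 4/3.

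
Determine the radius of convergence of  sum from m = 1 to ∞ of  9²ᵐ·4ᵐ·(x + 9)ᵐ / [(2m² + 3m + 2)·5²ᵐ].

R = 25/324

Ratio test: |a_{m+1}/a_m| = [(2m² + 3m + 2)/(2(m+1)² + 3(m+1) + 2)] · 81·4/25 → 324/25 as m → ∞.
Convergence for |x + 9| · 324/25 < 1, i.e. |x + 9| < 25/324. So R = 25/324.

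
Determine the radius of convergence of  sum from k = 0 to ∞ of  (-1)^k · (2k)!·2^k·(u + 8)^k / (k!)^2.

Ratio test: |a_{k+1}/a_k| = (2k+1)·(2k+2)/(k+1)² · 2 → 8 as k → ∞.
Convergence for |u + 8| · 8 < 1, i.e. |u + 8| < 1/8. So R = 1/8.

R = 1/8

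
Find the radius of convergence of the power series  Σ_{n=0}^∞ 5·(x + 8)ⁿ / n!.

By the ratio test, |a_{n+1}/a_n| = 5/5 · 1/(n+1) → 0.
The ratio tends to 0 regardless of x, hence R = ∞.

R = ∞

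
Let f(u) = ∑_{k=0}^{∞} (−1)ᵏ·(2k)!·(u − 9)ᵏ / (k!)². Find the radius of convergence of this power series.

By the ratio test, |a_{k+1}/a_k| = (2k+1)·(2k+2)/(k+1)² → 4.
Hence the series converges for |u − 9| < 1/(4) = 1/4, so the radius of convergence is 1/4.

R = 1/4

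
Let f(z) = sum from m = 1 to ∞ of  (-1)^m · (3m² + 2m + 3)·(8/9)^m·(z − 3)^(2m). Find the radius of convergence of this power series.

R = 3√2/4

By the ratio test, |a_{m+1}/a_m| = [(3(m+1)² + 2(m+1) + 3)/(3m² + 2m + 3)] · 8/9 → 8/9.
Successive powers of (z − 3) differ by 2, so the series converges when |z − 3|² · 8/9 < 1, i.e. |z − 3| < √(9/8). So R = 3√2/4.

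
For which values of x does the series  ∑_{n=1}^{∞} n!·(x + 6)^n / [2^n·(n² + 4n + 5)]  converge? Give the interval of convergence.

{-6}

Ratio test: |a_{n+1}/a_n| = (n+1) · 1/2 · (n² + 4n + 5)/((n+1)² + 4(n+1) + 5) → ∞ as n → ∞.
Since the ratio → ∞, the series diverges for every x ≠ -6, and R = 0.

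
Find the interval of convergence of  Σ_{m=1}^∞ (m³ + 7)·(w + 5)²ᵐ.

(-6, -4)

The ratio of consecutive coefficients is ((m+1)³ + 7)/(m³ + 7) → 1.
Since the exponent of (w + 5) increases by 2 each term, convergence requires |w + 5|² < 1, hence R = 1.
Check w = -4: the terms do not tend to 0, so the series diverges.
At w = -6: the terms do not tend to 0, so the series diverges.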